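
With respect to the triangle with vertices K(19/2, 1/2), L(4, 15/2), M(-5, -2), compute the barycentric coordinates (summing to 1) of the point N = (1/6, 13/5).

(1/15, 7/15, 7/15)

Signed area of the reference triangle: [KLM] = ½·((19/2)·(15/2−(-2)) + 4·(-2−(1/2)) + (-5)·(1/2−(15/2))) = ½·(361/4 − 10 + 35) = 461/8.
[NLM] = ½·((1/6)·(15/2−(-2)) + 4·(-2−(13/5)) + (-5)·(13/5−(15/2))) = ½·(19/12 − 92/5 + 49/2) = 461/120, so the K-coordinate is (461/120)/(461/8) = 1/15.
[KNM] = ½·((19/2)·(13/5−(-2)) + (1/6)·(-2−(1/2)) + (-5)·(1/2−(13/5))) = ½·(437/10 − 5/12 + 21/2) = 3227/120, so the L-coordinate is 7/15.
[KLN] = ½·((19/2)·(15/2−(13/5)) + 4·(13/5−(1/2)) + (1/6)·(1/2−(15/2))) = ½·(931/20 + 42/5 − 7/6) = 3227/120, so the M-coordinate is 7/15.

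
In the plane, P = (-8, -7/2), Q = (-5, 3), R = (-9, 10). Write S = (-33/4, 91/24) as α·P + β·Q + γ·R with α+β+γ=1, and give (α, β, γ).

(5/12, 1/12, 1/2)

Signed area of the reference triangle: [PQR] = ½·((-8)·(3−10) + (-5)·(10−(-7/2)) + (-9)·(-7/2−3)) = ½·(56 − 135/2 + 117/2) = 47/2.
[SQR] = ½·((-33/4)·(3−10) + (-5)·(10−(91/24)) + (-9)·(91/24−3)) = ½·(231/4 − 745/24 − 57/8) = 235/24, so the P-coordinate is (235/24)/(47/2) = 5/12.
[PSR] = ½·((-8)·(91/24−10) + (-33/4)·(10−(-7/2)) + (-9)·(-7/2−(91/24))) = ½·(149/3 − 891/8 + 525/8) = 47/24, so the Q-coordinate is 1/12.
[PQS] = ½·((-8)·(3−(91/24)) + (-5)·(91/24−(-7/2)) + (-33/4)·(-7/2−3)) = ½·(19/3 − 875/24 + 429/8) = 47/4, so the R-coordinate is 1/2.
Check: 5/12 + 1/12 + 1/2 = 1.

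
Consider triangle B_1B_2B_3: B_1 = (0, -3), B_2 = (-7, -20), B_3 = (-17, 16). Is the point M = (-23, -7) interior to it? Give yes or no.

no

Barycentric coordinates of M: (-223/211, 505/422, 363/422).
The three coordinates are negative, positive, positive; a point is interior exactly when all three are positive.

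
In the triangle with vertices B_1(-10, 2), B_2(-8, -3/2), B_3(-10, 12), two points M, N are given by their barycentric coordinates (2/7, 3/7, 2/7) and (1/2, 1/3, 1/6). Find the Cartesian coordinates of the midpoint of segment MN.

(-194/21, 41/14)

Barycentric coordinates of the midpoint are the average: (11/28, 8/21, 19/84).
Converting: (11/28)·B_1 + (8/21)·B_2 + (19/84)·B_3 = (-194/21, 41/14).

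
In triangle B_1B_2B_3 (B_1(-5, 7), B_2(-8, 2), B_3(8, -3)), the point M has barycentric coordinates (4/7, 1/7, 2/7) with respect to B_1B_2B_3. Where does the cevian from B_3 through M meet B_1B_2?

Line B_3M meets B_1B_2 where the B_3-coordinate vanishes; zeroing M's B_3-weight and renormalizing leaves B_1, B_2-weights 4/7 : 1/7 → (4/5, 1/5).
So N = (4/5)·B_1 + (1/5)·B_2 = (-28/5, 6).

(-28/5, 6)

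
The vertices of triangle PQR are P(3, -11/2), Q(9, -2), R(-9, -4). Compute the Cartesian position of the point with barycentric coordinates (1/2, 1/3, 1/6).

(3, -49/12)

S = (1/2)·P + (1/3)·Q + (1/6)·R.
x-coordinate: (1/2)·3 + (1/3)·9 + (1/6)·(-9) = 3.
y-coordinate: (1/2)·(-11/2) + (1/3)·(-2) + (1/6)·(-4) = -49/12.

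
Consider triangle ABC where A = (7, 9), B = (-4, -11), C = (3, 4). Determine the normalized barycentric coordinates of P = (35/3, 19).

(1, -2/3, 2/3)

Signed area of the reference triangle: [ABC] = ½·(7·(-11−4) + (-4)·(4−9) + 3·(9−(-11))) = ½·(-105 + 20 + 60) = -25/2.
[PBC] = ½·((35/3)·(-11−4) + (-4)·(4−19) + 3·(19−(-11))) = ½·(-175 + 60 + 90) = -25/2, so the A-coordinate is (-25/2)/(-25/2) = 1.
[APC] = ½·(7·(19−4) + (35/3)·(4−9) + 3·(9−19)) = ½·(105 − 175/3 − 30) = 25/3, so the B-coordinate is -2/3.
[ABP] = ½·(7·(-11−19) + (-4)·(19−9) + (35/3)·(9−(-11))) = ½·(-210 − 40 + 700/3) = -25/3, so the C-coordinate is 2/3.
Check: 1 − 2/3 + 2/3 = 1.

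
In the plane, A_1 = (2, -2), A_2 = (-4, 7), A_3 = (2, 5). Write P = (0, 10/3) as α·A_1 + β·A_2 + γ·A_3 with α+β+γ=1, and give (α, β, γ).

(1/3, 1/3, 1/3)

Signed area of the reference triangle: [A_1A_2A_3] = ½·(2·(7−5) + (-4)·(5−(-2)) + 2·(-2−7)) = ½·(4 − 28 − 18) = -21.
[PA_2A_3] = ½·(0·(7−5) + (-4)·(5−(10/3)) + 2·(10/3−7)) = ½·(0 − 20/3 − 22/3) = -7, so the A_1-coordinate is (-7)/(-21) = 1/3.
[A_1PA_3] = ½·(2·(10/3−5) + 0·(5−(-2)) + 2·(-2−(10/3))) = ½·(-10/3 + 0 − 32/3) = -7, so the A_2-coordinate is 1/3.
[A_1A_2P] = ½·(2·(7−(10/3)) + (-4)·(10/3−(-2)) + 0·(-2−7)) = ½·(22/3 − 64/3 + 0) = -7, so the A_3-coordinate is 1/3.
Check: 1/3 + 1/3 + 1/3 = 1.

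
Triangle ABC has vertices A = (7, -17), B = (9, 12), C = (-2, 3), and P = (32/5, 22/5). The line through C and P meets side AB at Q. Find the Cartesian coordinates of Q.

(17/2, 19/4)

Barycentric coordinates of P with respect to ABC: (1/5, 3/5, 1/5).
On side AB the C-coordinate is zero; dropping P's C-weight 1/5 and renormalizing the remaining 1/5 : 3/5 gives weights 1/4, 3/4 on A, B.
Q = (1/4)·(7, -17) + (3/4)·(9, 12) = (17/2, 19/4).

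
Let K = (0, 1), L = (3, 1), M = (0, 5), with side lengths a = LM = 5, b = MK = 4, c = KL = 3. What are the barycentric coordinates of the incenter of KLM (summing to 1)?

(5/12, 1/3, 1/4)

The incenter has barycentric coordinates proportional to the opposite side lengths: (5 : 4 : 3).
Normalizing by 5+4+3 = 12 gives (5/12, 1/3, 1/4).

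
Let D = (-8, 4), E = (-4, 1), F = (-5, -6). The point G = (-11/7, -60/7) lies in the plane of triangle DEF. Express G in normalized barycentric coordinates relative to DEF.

Signed area of the reference triangle: [DEF] = ½·((-8)·(1−(-6)) + (-4)·(-6−4) + (-5)·(4−1)) = ½·(-56 + 40 − 15) = -31/2.
[GEF] = ½·((-11/7)·(1−(-6)) + (-4)·(-6−(-60/7)) + (-5)·(-60/7−1)) = ½·(-11 − 72/7 + 335/7) = 93/7, so the D-coordinate is (93/7)/(-31/2) = -6/7.
[DGF] = ½·((-8)·(-60/7−(-6)) + (-11/7)·(-6−4) + (-5)·(4−(-60/7))) = ½·(144/7 + 110/7 − 440/7) = -93/7, so the E-coordinate is 6/7.
[DEG] = ½·((-8)·(1−(-60/7)) + (-4)·(-60/7−4) + (-11/7)·(4−1)) = ½·(-536/7 + 352/7 − 33/7) = -31/2, so the F-coordinate is 1.

(-6/7, 6/7, 1)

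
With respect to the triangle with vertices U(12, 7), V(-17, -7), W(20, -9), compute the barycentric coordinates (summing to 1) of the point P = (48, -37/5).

(1/5, -4/5, 8/5)

Signed area of the reference triangle: [UVW] = ½·(12·(-7−(-9)) + (-17)·(-9−7) + 20·(7−(-7))) = ½·(24 + 272 + 280) = 288.
[PVW] = ½·(48·(-7−(-9)) + (-17)·(-9−(-37/5)) + 20·(-37/5−(-7))) = ½·(96 + 136/5 − 8) = 288/5, so the U-coordinate is (288/5)/288 = 1/5.
[UPW] = ½·(12·(-37/5−(-9)) + 48·(-9−7) + 20·(7−(-37/5))) = ½·(96/5 − 768 + 288) = -1152/5, so the V-coordinate is -4/5.
[UVP] = ½·(12·(-7−(-37/5)) + (-17)·(-37/5−7) + 48·(7−(-7))) = ½·(24/5 + 1224/5 + 672) = 2304/5, so the W-coordinate is 8/5.
Check: 1/5 − 4/5 + 8/5 = 1.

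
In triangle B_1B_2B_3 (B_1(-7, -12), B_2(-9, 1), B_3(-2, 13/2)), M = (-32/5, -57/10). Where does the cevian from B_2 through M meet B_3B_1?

(-23/4, -59/8)

Barycentric coordinates of M with respect to B_1B_2B_3: (3/5, 1/5, 1/5).
On side B_3B_1 the B_2-coordinate is zero; dropping M's B_2-weight 1/5 and renormalizing the remaining 1/5 : 3/5 gives weights 1/4, 3/4 on B_3, B_1.
N = (1/4)·(-2, 13/2) + (3/4)·(-7, -12) = (-23/4, -59/8).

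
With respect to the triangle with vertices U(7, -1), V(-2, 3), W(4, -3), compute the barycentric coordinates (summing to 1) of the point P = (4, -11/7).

Signed area of the reference triangle: [UVW] = ½·(7·(3−(-3)) + (-2)·(-3−(-1)) + 4·(-1−3)) = ½·(42 + 4 − 16) = 15.
[PVW] = ½·(4·(3−(-3)) + (-2)·(-3−(-11/7)) + 4·(-11/7−3)) = ½·(24 + 20/7 − 128/7) = 30/7, so the U-coordinate is (30/7)/15 = 2/7.
[UPW] = ½·(7·(-11/7−(-3)) + 4·(-3−(-1)) + 4·(-1−(-11/7))) = ½·(10 − 8 + 16/7) = 15/7, so the V-coordinate is 1/7.
[UVP] = ½·(7·(3−(-11/7)) + (-2)·(-11/7−(-1)) + 4·(-1−3)) = ½·(32 + 8/7 − 16) = 60/7, so the W-coordinate is 4/7.

(2/7, 1/7, 4/7)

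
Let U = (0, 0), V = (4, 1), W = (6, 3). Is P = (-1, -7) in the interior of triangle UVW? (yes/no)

no

Barycentric coordinates of P: (-1, 13/2, -9/2).
The three coordinates are negative, positive, negative; a point is interior exactly when all three are positive.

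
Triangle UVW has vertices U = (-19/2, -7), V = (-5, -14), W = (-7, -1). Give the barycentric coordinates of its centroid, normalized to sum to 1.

(1/3, 1/3, 1/3)

The centroid is the average of the vertices, so each weight is 1/3.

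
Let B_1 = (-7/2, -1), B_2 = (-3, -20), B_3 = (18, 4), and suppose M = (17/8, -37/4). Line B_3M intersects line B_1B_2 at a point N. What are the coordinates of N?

(-19/6, -41/3)

Barycentric coordinates of M with respect to B_1B_2B_3: (1/4, 1/2, 1/4).
On side B_1B_2 the B_3-coordinate is zero; dropping M's B_3-weight 1/4 and renormalizing the remaining 1/4 : 1/2 gives weights 1/3, 2/3 on B_1, B_2.
N = (1/3)·(-7/2, -1) + (2/3)·(-3, -20) = (-19/6, -41/3).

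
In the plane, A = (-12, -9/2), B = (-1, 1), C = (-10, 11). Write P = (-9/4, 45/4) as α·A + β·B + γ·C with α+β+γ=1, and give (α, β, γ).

(-1/2, 3/4, 3/4)

Signed area of the reference triangle: [ABC] = ½·((-12)·(1−11) + (-1)·(11−(-9/2)) + (-10)·(-9/2−1)) = ½·(120 − 31/2 + 55) = 319/4.
[PBC] = ½·((-9/4)·(1−11) + (-1)·(11−(45/4)) + (-10)·(45/4−1)) = ½·(45/2 + 1/4 − 205/2) = -319/8, so the A-coordinate is (-319/8)/(319/4) = -1/2.
[APC] = ½·((-12)·(45/4−11) + (-9/4)·(11−(-9/2)) + (-10)·(-9/2−(45/4))) = ½·(-3 − 279/8 + 315/2) = 957/16, so the B-coordinate is 3/4.
[ABP] = ½·((-12)·(1−(45/4)) + (-1)·(45/4−(-9/2)) + (-9/4)·(-9/2−1)) = ½·(123 − 63/4 + 99/8) = 957/16, so the C-coordinate is 3/4.
Check: -1/2 + 3/4 + 3/4 = 1.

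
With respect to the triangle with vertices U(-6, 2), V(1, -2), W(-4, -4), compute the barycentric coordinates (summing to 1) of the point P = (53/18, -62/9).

Signed area of the reference triangle: [UVW] = ½·((-6)·(-2−(-4)) + 1·(-4−2) + (-4)·(2−(-2))) = ½·(-12 − 6 − 16) = -17.
[PVW] = ½·((53/18)·(-2−(-4)) + 1·(-4−(-62/9)) + (-4)·(-62/9−(-2))) = ½·(53/9 + 26/9 + 176/9) = 85/6, so the U-coordinate is (85/6)/(-17) = -5/6.
[UPW] = ½·((-6)·(-62/9−(-4)) + (53/18)·(-4−2) + (-4)·(2−(-62/9))) = ½·(52/3 − 53/3 − 320/9) = -323/18, so the V-coordinate is 19/18.
[UVP] = ½·((-6)·(-2−(-62/9)) + 1·(-62/9−2) + (53/18)·(2−(-2))) = ½·(-88/3 − 80/9 + 106/9) = -119/9, so the W-coordinate is 7/9.
Check: -5/6 + 19/18 + 7/9 = 1.

(-5/6, 19/18, 7/9)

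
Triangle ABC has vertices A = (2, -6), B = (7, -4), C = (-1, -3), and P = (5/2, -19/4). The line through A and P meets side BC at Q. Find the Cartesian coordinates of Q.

(3, -7/2)

Barycentric coordinates of P with respect to ABC: (1/2, 1/4, 1/4).
On side BC the A-coordinate is zero; dropping P's A-weight 1/2 and renormalizing the remaining 1/4 : 1/4 gives weights 1/2, 1/2 on B, C.
Q = (1/2)·(7, -4) + (1/2)·(-1, -3) = (3, -7/2).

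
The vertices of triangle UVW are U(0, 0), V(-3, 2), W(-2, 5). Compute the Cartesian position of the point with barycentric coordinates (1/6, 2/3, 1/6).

P = (1/6)·U + (2/3)·V + (1/6)·W.
x-coordinate: (1/6)·0 + (2/3)·(-3) + (1/6)·(-2) = -7/3.
y-coordinate: (1/6)·0 + (2/3)·2 + (1/6)·5 = 13/6.

(-7/3, 13/6)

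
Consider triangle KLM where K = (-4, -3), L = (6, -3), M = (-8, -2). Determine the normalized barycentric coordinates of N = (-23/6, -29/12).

(1/6, 1/4, 7/12)

Signed area of the reference triangle: [KLM] = ½·((-4)·(-3−(-2)) + 6·(-2−(-3)) + (-8)·(-3−(-3))) = ½·(4 + 6 + 0) = 5.
[NLM] = ½·((-23/6)·(-3−(-2)) + 6·(-2−(-29/12)) + (-8)·(-29/12−(-3))) = ½·(23/6 + 5/2 − 14/3) = 5/6, so the K-coordinate is (5/6)/5 = 1/6.
[KNM] = ½·((-4)·(-29/12−(-2)) + (-23/6)·(-2−(-3)) + (-8)·(-3−(-29/12))) = ½·(5/3 − 23/6 + 14/3) = 5/4, so the L-coordinate is 1/4.
[KLN] = ½·((-4)·(-3−(-29/12)) + 6·(-29/12−(-3)) + (-23/6)·(-3−(-3))) = ½·(7/3 + 7/2 + 0) = 35/12, so the M-coordinate is 7/12.
Check: 1/6 + 1/4 + 7/12 = 1.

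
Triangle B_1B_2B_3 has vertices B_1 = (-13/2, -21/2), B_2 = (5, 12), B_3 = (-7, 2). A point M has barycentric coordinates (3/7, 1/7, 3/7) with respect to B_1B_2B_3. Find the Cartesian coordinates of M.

(-71/14, -27/14)

M = (3/7)·B_1 + (1/7)·B_2 + (3/7)·B_3.
x-coordinate: (3/7)·(-13/2) + (1/7)·5 + (3/7)·(-7) = -71/14.
y-coordinate: (3/7)·(-21/2) + (1/7)·12 + (3/7)·2 = -27/14.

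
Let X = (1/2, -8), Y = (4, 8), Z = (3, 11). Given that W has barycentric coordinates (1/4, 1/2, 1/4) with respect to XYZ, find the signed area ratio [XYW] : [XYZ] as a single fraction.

The signed ratio [XYW]/[XYZ] equals the barycentric coordinate of W at vertex Z, which is 1/4.

1/4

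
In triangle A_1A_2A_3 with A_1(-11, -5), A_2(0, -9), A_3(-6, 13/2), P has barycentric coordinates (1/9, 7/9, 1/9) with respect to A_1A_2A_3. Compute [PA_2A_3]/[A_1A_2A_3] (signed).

1/9

The signed ratio [PA_2A_3]/[A_1A_2A_3] equals the barycentric coordinate of P at vertex A_1, which is 1/9.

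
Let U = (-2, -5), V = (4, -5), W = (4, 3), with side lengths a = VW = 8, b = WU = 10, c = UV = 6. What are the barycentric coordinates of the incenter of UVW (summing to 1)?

(1/3, 5/12, 1/4)

The incenter has barycentric coordinates proportional to the opposite side lengths: (8 : 10 : 6).
Normalizing by 8+10+6 = 24 gives (1/3, 5/12, 1/4).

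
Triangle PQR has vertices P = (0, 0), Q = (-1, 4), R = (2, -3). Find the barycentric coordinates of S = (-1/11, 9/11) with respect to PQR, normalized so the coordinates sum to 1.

(7/11, 3/11, 1/11)

Signed area of the reference triangle: [PQR] = ½·(0·(4−(-3)) + (-1)·(-3−0) + 2·(0−4)) = ½·(0 + 3 − 8) = -5/2.
[SQR] = ½·((-1/11)·(4−(-3)) + (-1)·(-3−(9/11)) + 2·(9/11−4)) = ½·(-7/11 + 42/11 − 70/11) = -35/22, so the P-coordinate is (-35/22)/(-5/2) = 7/11.
[PSR] = ½·(0·(9/11−(-3)) + (-1/11)·(-3−0) + 2·(0−(9/11))) = ½·(0 + 3/11 − 18/11) = -15/22, so the Q-coordinate is 3/11.
[PQS] = ½·(0·(4−(9/11)) + (-1)·(9/11−0) + (-1/11)·(0−4)) = ½·(0 − 9/11 + 4/11) = -5/22, so the R-coordinate is 1/11.
Check: 7/11 + 3/11 + 1/11 = 1.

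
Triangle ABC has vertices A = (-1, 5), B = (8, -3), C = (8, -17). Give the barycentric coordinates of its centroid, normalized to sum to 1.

(1/3, 1/3, 1/3)

The centroid is the average of the vertices, so each weight is 1/3.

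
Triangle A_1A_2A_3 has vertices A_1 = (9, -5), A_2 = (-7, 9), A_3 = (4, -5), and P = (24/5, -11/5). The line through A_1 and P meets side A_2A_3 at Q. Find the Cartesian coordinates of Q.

(-3/2, 2)

Barycentric coordinates of P with respect to A_1A_2A_3: (3/5, 1/5, 1/5).
On side A_2A_3 the A_1-coordinate is zero; dropping P's A_1-weight 3/5 and renormalizing the remaining 1/5 : 1/5 gives weights 1/2, 1/2 on A_2, A_3.
Q = (1/2)·(-7, 9) + (1/2)·(4, -5) = (-3/2, 2).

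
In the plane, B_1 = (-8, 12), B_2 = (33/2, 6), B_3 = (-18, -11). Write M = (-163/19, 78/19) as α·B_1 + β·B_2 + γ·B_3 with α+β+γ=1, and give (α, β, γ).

Signed area of the reference triangle: [B_1B_2B_3] = ½·((-8)·(6−(-11)) + (33/2)·(-11−12) + (-18)·(12−6)) = ½·(-136 − 759/2 − 108) = -1247/4.
[MB_2B_3] = ½·((-163/19)·(6−(-11)) + (33/2)·(-11−(78/19)) + (-18)·(78/19−6)) = ½·(-2771/19 − 9471/38 + 648/19) = -13717/76, so the B_1-coordinate is (-13717/76)/(-1247/4) = 11/19.
[B_1MB_3] = ½·((-8)·(78/19−(-11)) + (-163/19)·(-11−12) + (-18)·(12−(78/19))) = ½·(-2296/19 + 3749/19 − 2700/19) = -1247/38, so the B_2-coordinate is 2/19.
[B_1B_2M] = ½·((-8)·(6−(78/19)) + (33/2)·(78/19−12) + (-163/19)·(12−6)) = ½·(-288/19 − 2475/19 − 978/19) = -3741/38, so the B_3-coordinate is 6/19.

(11/19, 2/19, 6/19)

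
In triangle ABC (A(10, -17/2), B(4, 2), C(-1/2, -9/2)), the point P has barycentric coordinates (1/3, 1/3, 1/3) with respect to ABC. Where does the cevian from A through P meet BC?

(7/4, -5/4)

Line AP meets BC where the A-coordinate vanishes; zeroing P's A-weight and renormalizing leaves B, C-weights 1/3 : 1/3 → (1/2, 1/2).
So Q = (1/2)·B + (1/2)·C = (7/4, -5/4).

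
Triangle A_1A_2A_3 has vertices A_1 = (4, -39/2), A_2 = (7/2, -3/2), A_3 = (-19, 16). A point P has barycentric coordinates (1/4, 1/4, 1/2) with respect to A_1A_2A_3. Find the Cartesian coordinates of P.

P = (1/4)·A_1 + (1/4)·A_2 + (1/2)·A_3.
x-coordinate: (1/4)·4 + (1/4)·(7/2) + (1/2)·(-19) = -61/8.
y-coordinate: (1/4)·(-39/2) + (1/4)·(-3/2) + (1/2)·16 = 11/4.

(-61/8, 11/4)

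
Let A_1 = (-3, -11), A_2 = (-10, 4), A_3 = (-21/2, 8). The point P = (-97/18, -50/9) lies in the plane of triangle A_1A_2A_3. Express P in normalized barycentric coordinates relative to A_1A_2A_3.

Signed area of the reference triangle: [A_1A_2A_3] = ½·((-3)·(4−8) + (-10)·(8−(-11)) + (-21/2)·(-11−4)) = ½·(12 − 190 + 315/2) = -41/4.
[PA_2A_3] = ½·((-97/18)·(4−8) + (-10)·(8−(-50/9)) + (-21/2)·(-50/9−4)) = ½·(194/9 − 1220/9 + 301/3) = -41/6, so the A_1-coordinate is (-41/6)/(-41/4) = 2/3.
[A_1PA_3] = ½·((-3)·(-50/9−8) + (-97/18)·(8−(-11)) + (-21/2)·(-11−(-50/9))) = ½·(122/3 − 1843/18 + 343/6) = -41/18, so the A_2-coordinate is 2/9.
[A_1A_2P] = ½·((-3)·(4−(-50/9)) + (-10)·(-50/9−(-11)) + (-97/18)·(-11−4)) = ½·(-86/3 − 490/9 + 485/6) = -41/36, so the A_3-coordinate is 1/9.

(2/3, 2/9, 1/9)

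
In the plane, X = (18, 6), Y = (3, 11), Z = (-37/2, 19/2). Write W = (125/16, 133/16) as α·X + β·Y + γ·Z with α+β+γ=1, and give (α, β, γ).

(1/2, 3/8, 1/8)

Signed area of the reference triangle: [XYZ] = ½·(18·(11−(19/2)) + 3·(19/2−6) + (-37/2)·(6−11)) = ½·(27 + 21/2 + 185/2) = 65.
[WYZ] = ½·((125/16)·(11−(19/2)) + 3·(19/2−(133/16)) + (-37/2)·(133/16−11)) = ½·(375/32 + 57/16 + 1591/32) = 65/2, so the X-coordinate is (65/2)/65 = 1/2.
[XWZ] = ½·(18·(133/16−(19/2)) + (125/16)·(19/2−6) + (-37/2)·(6−(133/16))) = ½·(-171/8 + 875/32 + 1369/32) = 195/8, so the Y-coordinate is 3/8.
[XYW] = ½·(18·(11−(133/16)) + 3·(133/16−6) + (125/16)·(6−11)) = ½·(387/8 + 111/16 − 625/16) = 65/8, so the Z-coordinate is 1/8.
Check: 1/2 + 3/8 + 1/8 = 1.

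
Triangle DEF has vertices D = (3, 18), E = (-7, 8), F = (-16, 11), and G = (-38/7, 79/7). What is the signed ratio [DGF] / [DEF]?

4/7

[DEF] = ½·(3·(8−11) + (-7)·(11−18) + (-16)·(18−8)) = ½·(-9 + 49 − 160) = -60.
[DGF] = ½·(3·(79/7−11) + (-38/7)·(11−18) + (-16)·(18−(79/7))) = ½·(6/7 + 38 − 752/7) = -240/7, so the ratio is (-240/7)/(-60) = 4/7.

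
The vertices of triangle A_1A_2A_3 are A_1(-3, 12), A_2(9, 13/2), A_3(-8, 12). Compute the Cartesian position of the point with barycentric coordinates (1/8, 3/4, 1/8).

P = (1/8)·A_1 + (3/4)·A_2 + (1/8)·A_3.
x-coordinate: (1/8)·(-3) + (3/4)·9 + (1/8)·(-8) = 43/8.
y-coordinate: (1/8)·12 + (3/4)·(13/2) + (1/8)·12 = 63/8.

(43/8, 63/8)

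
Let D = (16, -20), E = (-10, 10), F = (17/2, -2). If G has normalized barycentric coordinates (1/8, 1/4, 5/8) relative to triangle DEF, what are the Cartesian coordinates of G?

(77/16, -5/4)

G = (1/8)·D + (1/4)·E + (5/8)·F.
x-coordinate: (1/8)·16 + (1/4)·(-10) + (5/8)·(17/2) = 77/16.
y-coordinate: (1/8)·(-20) + (1/4)·10 + (5/8)·(-2) = -5/4.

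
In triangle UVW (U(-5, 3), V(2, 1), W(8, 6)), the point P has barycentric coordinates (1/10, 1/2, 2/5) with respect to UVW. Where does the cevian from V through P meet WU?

(27/5, 27/5)

Line VP meets WU where the V-coordinate vanishes; zeroing P's V-weight and renormalizing leaves W, U-weights 2/5 : 1/10 → (4/5, 1/5).
So Q = (4/5)·W + (1/5)·U = (27/5, 27/5).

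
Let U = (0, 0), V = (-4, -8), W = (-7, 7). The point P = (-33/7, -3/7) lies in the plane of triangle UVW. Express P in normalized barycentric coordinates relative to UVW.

(1/7, 3/7, 3/7)

Signed area of the reference triangle: [UVW] = ½·(0·(-8−7) + (-4)·(7−0) + (-7)·(0−(-8))) = ½·(0 − 28 − 56) = -42.
[PVW] = ½·((-33/7)·(-8−7) + (-4)·(7−(-3/7)) + (-7)·(-3/7−(-8))) = ½·(495/7 − 208/7 − 53) = -6, so the U-coordinate is (-6)/(-42) = 1/7.
[UPW] = ½·(0·(-3/7−7) + (-33/7)·(7−0) + (-7)·(0−(-3/7))) = ½·(0 − 33 − 3) = -18, so the V-coordinate is 3/7.
[UVP] = ½·(0·(-8−(-3/7)) + (-4)·(-3/7−0) + (-33/7)·(0−(-8))) = ½·(0 + 12/7 − 264/7) = -18, so the W-coordinate is 3/7.
Check: 1/7 + 3/7 + 3/7 = 1.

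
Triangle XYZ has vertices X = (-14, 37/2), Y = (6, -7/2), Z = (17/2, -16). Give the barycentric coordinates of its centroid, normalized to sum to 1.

(1/3, 1/3, 1/3)

The centroid is the average of the vertices, so each weight is 1/3.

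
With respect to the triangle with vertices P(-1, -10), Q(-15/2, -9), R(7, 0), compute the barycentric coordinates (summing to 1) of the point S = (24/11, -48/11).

(3/11, 2/11, 6/11)

Signed area of the reference triangle: [PQR] = ½·((-1)·(-9−0) + (-15/2)·(0−(-10)) + 7·(-10−(-9))) = ½·(9 − 75 − 7) = -73/2.
[SQR] = ½·((24/11)·(-9−0) + (-15/2)·(0−(-48/11)) + 7·(-48/11−(-9))) = ½·(-216/11 − 360/11 + 357/11) = -219/22, so the P-coordinate is (-219/22)/(-73/2) = 3/11.
[PSR] = ½·((-1)·(-48/11−0) + (24/11)·(0−(-10)) + 7·(-10−(-48/11))) = ½·(48/11 + 240/11 − 434/11) = -73/11, so the Q-coordinate is 2/11.
[PQS] = ½·((-1)·(-9−(-48/11)) + (-15/2)·(-48/11−(-10)) + (24/11)·(-10−(-9))) = ½·(51/11 − 465/11 − 24/11) = -219/11, so the R-coordinate is 6/11.
Check: 3/11 + 2/11 + 6/11 = 1.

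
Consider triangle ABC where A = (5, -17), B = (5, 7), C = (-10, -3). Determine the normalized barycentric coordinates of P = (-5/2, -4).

(1/4, 1/4, 1/2)

Signed area of the reference triangle: [ABC] = ½·(5·(7−(-3)) + 5·(-3−(-17)) + (-10)·(-17−7)) = ½·(50 + 70 + 240) = 180.
[PBC] = ½·((-5/2)·(7−(-3)) + 5·(-3−(-4)) + (-10)·(-4−7)) = ½·(-25 + 5 + 110) = 45, so the A-coordinate is 45/180 = 1/4.
[APC] = ½·(5·(-4−(-3)) + (-5/2)·(-3−(-17)) + (-10)·(-17−(-4))) = ½·(-5 − 35 + 130) = 45, so the B-coordinate is 1/4.
[ABP] = ½·(5·(7−(-4)) + 5·(-4−(-17)) + (-5/2)·(-17−7)) = ½·(55 + 65 + 60) = 90, so the C-coordinate is 1/2.
Check: 1/4 + 1/4 + 1/2 = 1.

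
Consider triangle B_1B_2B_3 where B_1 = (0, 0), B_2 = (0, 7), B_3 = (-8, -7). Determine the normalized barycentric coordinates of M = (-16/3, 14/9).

Signed area of the reference triangle: [B_1B_2B_3] = ½·(0·(7−(-7)) + 0·(-7−0) + (-8)·(0−7)) = ½·(0 + 0 + 56) = 28.
[MB_2B_3] = ½·((-16/3)·(7−(-7)) + 0·(-7−(14/9)) + (-8)·(14/9−7)) = ½·(-224/3 + 0 + 392/9) = -140/9, so the B_1-coordinate is (-140/9)/28 = -5/9.
[B_1MB_3] = ½·(0·(14/9−(-7)) + (-16/3)·(-7−0) + (-8)·(0−(14/9))) = ½·(0 + 112/3 + 112/9) = 224/9, so the B_2-coordinate is 8/9.
[B_1B_2M] = ½·(0·(7−(14/9)) + 0·(14/9−0) + (-16/3)·(0−7)) = ½·(0 + 0 + 112/3) = 56/3, so the B_3-coordinate is 2/3.
Check: -5/9 + 8/9 + 2/3 = 1.

(-5/9, 8/9, 2/3)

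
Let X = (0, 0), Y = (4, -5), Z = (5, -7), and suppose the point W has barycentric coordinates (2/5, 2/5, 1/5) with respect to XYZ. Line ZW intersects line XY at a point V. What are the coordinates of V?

(2, -5/2)

Line ZW meets XY where the Z-coordinate vanishes; zeroing W's Z-weight and renormalizing leaves X, Y-weights 2/5 : 2/5 → (1/2, 1/2).
So V = (1/2)·X + (1/2)·Y = (2, -5/2).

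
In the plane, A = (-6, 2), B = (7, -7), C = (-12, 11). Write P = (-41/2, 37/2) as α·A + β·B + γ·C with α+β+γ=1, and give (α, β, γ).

(1/6, -1/2, 4/3)

Signed area of the reference triangle: [ABC] = ½·((-6)·(-7−11) + 7·(11−2) + (-12)·(2−(-7))) = ½·(108 + 63 − 108) = 63/2.
[PBC] = ½·((-41/2)·(-7−11) + 7·(11−(37/2)) + (-12)·(37/2−(-7))) = ½·(369 − 105/2 − 306) = 21/4, so the A-coordinate is (21/4)/(63/2) = 1/6.
[APC] = ½·((-6)·(37/2−11) + (-41/2)·(11−2) + (-12)·(2−(37/2))) = ½·(-45 − 369/2 + 198) = -63/4, so the B-coordinate is -1/2.
[ABP] = ½·((-6)·(-7−(37/2)) + 7·(37/2−2) + (-41/2)·(2−(-7))) = ½·(153 + 231/2 − 369/2) = 42, so the C-coordinate is 4/3.
Check: 1/6 − 1/2 + 4/3 = 1.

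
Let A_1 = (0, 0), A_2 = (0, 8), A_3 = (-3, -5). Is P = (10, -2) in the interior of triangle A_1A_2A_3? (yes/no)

no

Barycentric coordinates of P: (20/3, -7/3, -10/3).
The three coordinates are positive, negative, negative; a point is interior exactly when all three are positive.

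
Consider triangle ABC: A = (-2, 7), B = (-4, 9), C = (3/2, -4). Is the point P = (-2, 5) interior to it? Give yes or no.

Barycentric coordinates of P: (4/15, 7/15, 4/15).
The three coordinates are positive, positive, positive; a point is interior exactly when all three are positive.

yes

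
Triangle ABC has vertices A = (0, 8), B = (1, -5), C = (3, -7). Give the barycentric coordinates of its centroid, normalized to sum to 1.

The centroid is the average of the vertices, so each weight is 1/3.

(1/3, 1/3, 1/3)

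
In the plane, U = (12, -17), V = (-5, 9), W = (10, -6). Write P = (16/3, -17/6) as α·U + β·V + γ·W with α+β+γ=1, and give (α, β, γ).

Signed area of the reference triangle: [UVW] = ½·(12·(9−(-6)) + (-5)·(-6−(-17)) + 10·(-17−9)) = ½·(180 − 55 − 260) = -135/2.
[PVW] = ½·((16/3)·(9−(-6)) + (-5)·(-6−(-17/6)) + 10·(-17/6−9)) = ½·(80 + 95/6 − 355/3) = -45/4, so the U-coordinate is (-45/4)/(-135/2) = 1/6.
[UPW] = ½·(12·(-17/6−(-6)) + (16/3)·(-6−(-17)) + 10·(-17−(-17/6))) = ½·(38 + 176/3 − 425/3) = -45/2, so the V-coordinate is 1/3.
[UVP] = ½·(12·(9−(-17/6)) + (-5)·(-17/6−(-17)) + (16/3)·(-17−9)) = ½·(142 − 425/6 − 416/3) = -135/4, so the W-coordinate is 1/2.
Check: 1/6 + 1/3 + 1/2 = 1.

(1/6, 1/3, 1/2)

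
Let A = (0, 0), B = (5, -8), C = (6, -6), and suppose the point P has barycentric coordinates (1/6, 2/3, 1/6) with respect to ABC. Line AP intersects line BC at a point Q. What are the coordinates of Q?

(26/5, -38/5)

Line AP meets BC where the A-coordinate vanishes; zeroing P's A-weight and renormalizing leaves B, C-weights 2/3 : 1/6 → (4/5, 1/5).
So Q = (4/5)·B + (1/5)·C = (26/5, -38/5).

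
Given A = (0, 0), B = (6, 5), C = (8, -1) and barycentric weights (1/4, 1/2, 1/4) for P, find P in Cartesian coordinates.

(5, 9/4)

P = (1/4)·A + (1/2)·B + (1/4)·C.
x-coordinate: (1/4)·0 + (1/2)·6 + (1/4)·8 = 5.
y-coordinate: (1/4)·0 + (1/2)·5 + (1/4)·(-1) = 9/4.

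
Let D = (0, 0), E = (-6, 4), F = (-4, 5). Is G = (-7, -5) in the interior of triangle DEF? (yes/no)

Barycentric coordinates of G: (17/14, 55/14, -29/7).
The three coordinates are positive, positive, negative; a point is interior exactly when all three are positive.

no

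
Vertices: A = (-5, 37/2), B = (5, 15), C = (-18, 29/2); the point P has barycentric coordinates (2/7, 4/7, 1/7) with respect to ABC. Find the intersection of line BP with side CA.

(-28/3, 103/6)

Line BP meets CA where the B-coordinate vanishes; zeroing P's B-weight and renormalizing leaves C, A-weights 1/7 : 2/7 → (1/3, 2/3).
So Q = (1/3)·C + (2/3)·A = (-28/3, 103/6).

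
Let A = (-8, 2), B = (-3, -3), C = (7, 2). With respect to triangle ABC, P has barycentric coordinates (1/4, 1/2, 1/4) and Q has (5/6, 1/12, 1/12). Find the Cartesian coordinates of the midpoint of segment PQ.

Barycentric coordinates of the midpoint are the average: (13/24, 7/24, 1/6).
Converting: (13/24)·A + (7/24)·B + (1/6)·C = (-97/24, 13/24).

(-97/24, 13/24)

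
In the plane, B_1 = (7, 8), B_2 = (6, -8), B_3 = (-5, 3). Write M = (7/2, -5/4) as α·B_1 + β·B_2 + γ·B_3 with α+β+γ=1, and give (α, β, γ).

Signed area of the reference triangle: [B_1B_2B_3] = ½·(7·(-8−3) + 6·(3−8) + (-5)·(8−(-8))) = ½·(-77 − 30 − 80) = -187/2.
[MB_2B_3] = ½·((7/2)·(-8−3) + 6·(3−(-5/4)) + (-5)·(-5/4−(-8))) = ½·(-77/2 + 51/2 − 135/4) = -187/8, so the B_1-coordinate is (-187/8)/(-187/2) = 1/4.
[B_1MB_3] = ½·(7·(-5/4−3) + (7/2)·(3−8) + (-5)·(8−(-5/4))) = ½·(-119/4 − 35/2 − 185/4) = -187/4, so the B_2-coordinate is 1/2.
[B_1B_2M] = ½·(7·(-8−(-5/4)) + 6·(-5/4−8) + (7/2)·(8−(-8))) = ½·(-189/4 − 111/2 + 56) = -187/8, so the B_3-coordinate is 1/4.
Check: 1/4 + 1/2 + 1/4 = 1.

(1/4, 1/2, 1/4)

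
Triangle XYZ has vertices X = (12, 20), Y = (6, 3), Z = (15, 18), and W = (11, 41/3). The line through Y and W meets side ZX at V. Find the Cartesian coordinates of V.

Barycentric coordinates of W with respect to XYZ: (1/3, 1/3, 1/3).
On side ZX the Y-coordinate is zero; dropping W's Y-weight 1/3 and renormalizing the remaining 1/3 : 1/3 gives weights 1/2, 1/2 on Z, X.
V = (1/2)·(15, 18) + (1/2)·(12, 20) = (27/2, 19).

(27/2, 19)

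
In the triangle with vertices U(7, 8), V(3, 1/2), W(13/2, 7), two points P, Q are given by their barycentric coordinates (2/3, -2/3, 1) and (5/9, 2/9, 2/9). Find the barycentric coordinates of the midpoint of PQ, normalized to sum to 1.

Since both coordinate triples sum to 1, the midpoint's barycentrics are the componentwise average.
(2/3+5/9)/2 = 11/18; similarly -2/9 and 11/18.

(11/18, -2/9, 11/18)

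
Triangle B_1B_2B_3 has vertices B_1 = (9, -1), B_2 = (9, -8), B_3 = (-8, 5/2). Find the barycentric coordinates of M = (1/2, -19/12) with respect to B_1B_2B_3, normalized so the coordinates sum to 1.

Signed area of the reference triangle: [B_1B_2B_3] = ½·(9·(-8−(5/2)) + 9·(5/2−(-1)) + (-8)·(-1−(-8))) = ½·(-189/2 + 63/2 − 56) = -119/2.
[MB_2B_3] = ½·((1/2)·(-8−(5/2)) + 9·(5/2−(-19/12)) + (-8)·(-19/12−(-8))) = ½·(-21/4 + 147/4 − 154/3) = -119/12, so the B_1-coordinate is (-119/12)/(-119/2) = 1/6.
[B_1MB_3] = ½·(9·(-19/12−(5/2)) + (1/2)·(5/2−(-1)) + (-8)·(-1−(-19/12))) = ½·(-147/4 + 7/4 − 14/3) = -119/6, so the B_2-coordinate is 1/3.
[B_1B_2M] = ½·(9·(-8−(-19/12)) + 9·(-19/12−(-1)) + (1/2)·(-1−(-8))) = ½·(-231/4 − 21/4 + 7/2) = -119/4, so the B_3-coordinate is 1/2.
Check: 1/6 + 1/3 + 1/2 = 1.

(1/6, 1/3, 1/2)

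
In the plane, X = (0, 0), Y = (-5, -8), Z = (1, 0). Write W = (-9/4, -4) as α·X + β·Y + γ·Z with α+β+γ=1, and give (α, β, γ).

Signed area of the reference triangle: [XYZ] = ½·(0·(-8−0) + (-5)·(0−0) + 1·(0−(-8))) = ½·(0 + 0 + 8) = 4.
[WYZ] = ½·((-9/4)·(-8−0) + (-5)·(0−(-4)) + 1·(-4−(-8))) = ½·(18 − 20 + 4) = 1, so the X-coordinate is 1/4 = 1/4.
[XWZ] = ½·(0·(-4−0) + (-9/4)·(0−0) + 1·(0−(-4))) = ½·(0 + 0 + 4) = 2, so the Y-coordinate is 1/2.
[XYW] = ½·(0·(-8−(-4)) + (-5)·(-4−0) + (-9/4)·(0−(-8))) = ½·(0 + 20 − 18) = 1, so the Z-coordinate is 1/4.

(1/4, 1/2, 1/4)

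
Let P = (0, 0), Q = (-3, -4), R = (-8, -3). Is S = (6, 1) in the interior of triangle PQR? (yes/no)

Barycentric coordinates of S: (34/23, 10/23, -21/23).
The three coordinates are positive, positive, negative; a point is interior exactly when all three are positive.

no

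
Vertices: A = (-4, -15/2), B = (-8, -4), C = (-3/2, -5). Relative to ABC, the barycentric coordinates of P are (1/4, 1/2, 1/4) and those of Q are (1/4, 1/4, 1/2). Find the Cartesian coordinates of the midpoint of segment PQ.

(-73/16, -21/4)

Barycentric coordinates of the midpoint are the average: (1/4, 3/8, 3/8).
Converting: (1/4)·A + (3/8)·B + (3/8)·C = (-73/16, -21/4).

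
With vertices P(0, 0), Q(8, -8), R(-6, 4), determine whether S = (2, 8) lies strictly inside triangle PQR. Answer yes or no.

no

Barycentric coordinates of S: (19/2, -7/2, -5).
The three coordinates are positive, negative, negative; a point is interior exactly when all three are positive.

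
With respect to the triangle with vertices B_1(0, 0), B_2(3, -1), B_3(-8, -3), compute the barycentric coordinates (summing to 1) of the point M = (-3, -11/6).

Signed area of the reference triangle: [B_1B_2B_3] = ½·(0·(-1−(-3)) + 3·(-3−0) + (-8)·(0−(-1))) = ½·(0 − 9 − 8) = -17/2.
[MB_2B_3] = ½·((-3)·(-1−(-3)) + 3·(-3−(-11/6)) + (-8)·(-11/6−(-1))) = ½·(-6 − 7/2 + 20/3) = -17/12, so the B_1-coordinate is (-17/12)/(-17/2) = 1/6.
[B_1MB_3] = ½·(0·(-11/6−(-3)) + (-3)·(-3−0) + (-8)·(0−(-11/6))) = ½·(0 + 9 − 44/3) = -17/6, so the B_2-coordinate is 1/3.
[B_1B_2M] = ½·(0·(-1−(-11/6)) + 3·(-11/6−0) + (-3)·(0−(-1))) = ½·(0 − 11/2 − 3) = -17/4, so the B_3-coordinate is 1/2.

(1/6, 1/3, 1/2)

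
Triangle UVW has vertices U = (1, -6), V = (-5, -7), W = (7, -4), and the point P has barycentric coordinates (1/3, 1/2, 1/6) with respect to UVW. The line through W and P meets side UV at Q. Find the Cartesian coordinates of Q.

(-13/5, -33/5)

Line WP meets UV where the W-coordinate vanishes; zeroing P's W-weight and renormalizing leaves U, V-weights 1/3 : 1/2 → (2/5, 3/5).
So Q = (2/5)·U + (3/5)·V = (-13/5, -33/5).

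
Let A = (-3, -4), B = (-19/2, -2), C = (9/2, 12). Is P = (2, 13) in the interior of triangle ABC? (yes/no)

Barycentric coordinates of P: (-7/17, 95/238, 241/238).
The three coordinates are negative, positive, positive; a point is interior exactly when all three are positive.

no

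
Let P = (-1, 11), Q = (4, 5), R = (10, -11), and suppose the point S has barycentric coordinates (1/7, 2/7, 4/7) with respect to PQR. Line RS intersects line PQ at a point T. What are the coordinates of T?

Line RS meets PQ where the R-coordinate vanishes; zeroing S's R-weight and renormalizing leaves P, Q-weights 1/7 : 2/7 → (1/3, 2/3).
So T = (1/3)·P + (2/3)·Q = (7/3, 7).

(7/3, 7)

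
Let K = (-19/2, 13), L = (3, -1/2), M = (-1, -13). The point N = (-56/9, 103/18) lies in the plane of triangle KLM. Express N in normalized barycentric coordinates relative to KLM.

(2/3, 1/9, 2/9)

Signed area of the reference triangle: [KLM] = ½·((-19/2)·(-1/2−(-13)) + 3·(-13−13) + (-1)·(13−(-1/2))) = ½·(-475/4 − 78 − 27/2) = -841/8.
[NLM] = ½·((-56/9)·(-1/2−(-13)) + 3·(-13−(103/18)) + (-1)·(103/18−(-1/2))) = ½·(-700/9 − 337/6 − 56/9) = -841/12, so the K-coordinate is (-841/12)/(-841/8) = 2/3.
[KNM] = ½·((-19/2)·(103/18−(-13)) + (-56/9)·(-13−13) + (-1)·(13−(103/18))) = ½·(-6403/36 + 1456/9 − 131/18) = -841/72, so the L-coordinate is 1/9.
[KLN] = ½·((-19/2)·(-1/2−(103/18)) + 3·(103/18−13) + (-56/9)·(13−(-1/2))) = ½·(532/9 − 131/6 − 84) = -841/36, so the M-coordinate is 2/9.
Check: 2/3 + 1/9 + 2/9 = 1.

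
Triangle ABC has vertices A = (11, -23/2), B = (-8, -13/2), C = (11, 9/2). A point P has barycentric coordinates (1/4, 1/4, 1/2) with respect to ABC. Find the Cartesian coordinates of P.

P = (1/4)·A + (1/4)·B + (1/2)·C.
x-coordinate: (1/4)·11 + (1/4)·(-8) + (1/2)·11 = 25/4.
y-coordinate: (1/4)·(-23/2) + (1/4)·(-13/2) + (1/2)·(9/2) = -9/4.

(25/4, -9/4)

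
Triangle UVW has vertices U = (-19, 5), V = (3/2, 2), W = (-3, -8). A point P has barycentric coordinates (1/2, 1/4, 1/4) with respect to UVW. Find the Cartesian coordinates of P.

(-79/8, 1)

P = (1/2)·U + (1/4)·V + (1/4)·W.
x-coordinate: (1/2)·(-19) + (1/4)·(3/2) + (1/4)·(-3) = -79/8.
y-coordinate: (1/2)·5 + (1/4)·2 + (1/4)·(-8) = 1.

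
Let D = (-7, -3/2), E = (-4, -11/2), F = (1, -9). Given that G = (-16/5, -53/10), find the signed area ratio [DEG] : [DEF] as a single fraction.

2/5

[DEF] = ½·((-7)·(-11/2−(-9)) + (-4)·(-9−(-3/2)) + 1·(-3/2−(-11/2))) = ½·(-49/2 + 30 + 4) = 19/4.
[DEG] = ½·((-7)·(-11/2−(-53/10)) + (-4)·(-53/10−(-3/2)) + (-16/5)·(-3/2−(-11/2))) = ½·(7/5 + 76/5 − 64/5) = 19/10, so the ratio is (19/10)/(19/4) = 2/5.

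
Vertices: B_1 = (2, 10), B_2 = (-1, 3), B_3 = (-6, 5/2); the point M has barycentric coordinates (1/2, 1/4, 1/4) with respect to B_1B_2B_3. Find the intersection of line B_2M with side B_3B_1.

(-2/3, 15/2)

Line B_2M meets B_3B_1 where the B_2-coordinate vanishes; zeroing M's B_2-weight and renormalizing leaves B_3, B_1-weights 1/4 : 1/2 → (1/3, 2/3).
So N = (1/3)·B_3 + (2/3)·B_1 = (-2/3, 15/2).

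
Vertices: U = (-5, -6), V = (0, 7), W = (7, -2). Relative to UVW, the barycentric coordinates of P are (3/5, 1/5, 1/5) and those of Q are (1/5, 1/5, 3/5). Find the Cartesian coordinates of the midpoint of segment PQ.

(4/5, -9/5)

Barycentric coordinates of the midpoint are the average: (2/5, 1/5, 2/5).
Converting: (2/5)·U + (1/5)·V + (2/5)·W = (4/5, -9/5).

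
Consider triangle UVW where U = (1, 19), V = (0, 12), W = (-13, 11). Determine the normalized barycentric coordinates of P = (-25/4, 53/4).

Signed area of the reference triangle: [UVW] = ½·(1·(12−11) + 0·(11−19) + (-13)·(19−12)) = ½·(1 + 0 − 91) = -45.
[PVW] = ½·((-25/4)·(12−11) + 0·(11−(53/4)) + (-13)·(53/4−12)) = ½·(-25/4 + 0 − 65/4) = -45/4, so the U-coordinate is (-45/4)/(-45) = 1/4.
[UPW] = ½·(1·(53/4−11) + (-25/4)·(11−19) + (-13)·(19−(53/4))) = ½·(9/4 + 50 − 299/4) = -45/4, so the V-coordinate is 1/4.
[UVP] = ½·(1·(12−(53/4)) + 0·(53/4−19) + (-25/4)·(19−12)) = ½·(-5/4 + 0 − 175/4) = -45/2, so the W-coordinate is 1/2.

(1/4, 1/4, 1/2)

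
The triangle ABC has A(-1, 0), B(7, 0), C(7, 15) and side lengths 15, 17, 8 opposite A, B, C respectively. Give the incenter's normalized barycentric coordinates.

The incenter has barycentric coordinates proportional to the opposite side lengths: (15 : 17 : 8).
Normalizing by 15+17+8 = 40 gives (3/8, 17/40, 1/5).

(3/8, 17/40, 1/5)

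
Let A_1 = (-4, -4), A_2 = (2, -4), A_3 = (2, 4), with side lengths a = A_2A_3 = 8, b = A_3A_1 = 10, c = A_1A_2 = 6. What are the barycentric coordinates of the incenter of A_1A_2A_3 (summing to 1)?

The incenter has barycentric coordinates proportional to the opposite side lengths: (8 : 10 : 6).
Normalizing by 8+10+6 = 24 gives (1/3, 5/12, 1/4).

(1/3, 5/12, 1/4)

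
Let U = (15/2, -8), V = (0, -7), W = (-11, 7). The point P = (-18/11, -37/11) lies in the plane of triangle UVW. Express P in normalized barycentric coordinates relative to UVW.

Signed area of the reference triangle: [UVW] = ½·((15/2)·(-7−7) + 0·(7−(-8)) + (-11)·(-8−(-7))) = ½·(-105 + 0 + 11) = -47.
[PVW] = ½·((-18/11)·(-7−7) + 0·(7−(-37/11)) + (-11)·(-37/11−(-7))) = ½·(252/11 + 0 − 40) = -94/11, so the U-coordinate is (-94/11)/(-47) = 2/11.
[UPW] = ½·((15/2)·(-37/11−7) + (-18/11)·(7−(-8)) + (-11)·(-8−(-37/11))) = ½·(-855/11 − 270/11 + 51) = -282/11, so the V-coordinate is 6/11.
[UVP] = ½·((15/2)·(-7−(-37/11)) + 0·(-37/11−(-8)) + (-18/11)·(-8−(-7))) = ½·(-300/11 + 0 + 18/11) = -141/11, so the W-coordinate is 3/11.

(2/11, 6/11, 3/11)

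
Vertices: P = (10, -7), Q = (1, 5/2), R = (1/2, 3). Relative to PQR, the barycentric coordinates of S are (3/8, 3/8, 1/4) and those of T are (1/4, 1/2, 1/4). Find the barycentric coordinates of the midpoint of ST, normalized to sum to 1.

Since both coordinate triples sum to 1, the midpoint's barycentrics are the componentwise average.
(3/8+1/4)/2 = 5/16; similarly 7/16 and 1/4.

(5/16, 7/16, 1/4)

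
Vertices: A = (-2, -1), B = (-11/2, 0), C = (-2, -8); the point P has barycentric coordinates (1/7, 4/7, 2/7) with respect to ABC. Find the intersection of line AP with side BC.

(-13/3, -8/3)

Line AP meets BC where the A-coordinate vanishes; zeroing P's A-weight and renormalizing leaves B, C-weights 4/7 : 2/7 → (2/3, 1/3).
So Q = (2/3)·B + (1/3)·C = (-13/3, -8/3).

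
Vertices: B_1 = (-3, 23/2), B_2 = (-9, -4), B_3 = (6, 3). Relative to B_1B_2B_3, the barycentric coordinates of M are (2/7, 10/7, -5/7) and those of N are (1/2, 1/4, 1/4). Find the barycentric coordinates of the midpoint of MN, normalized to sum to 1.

(11/28, 47/56, -13/56)

Since both coordinate triples sum to 1, the midpoint's barycentrics are the componentwise average.
(2/7+1/2)/2 = 11/28; similarly 47/56 and -13/56.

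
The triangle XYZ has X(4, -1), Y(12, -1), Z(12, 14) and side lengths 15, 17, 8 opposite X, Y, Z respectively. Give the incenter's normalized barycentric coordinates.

(3/8, 17/40, 1/5)

The incenter has barycentric coordinates proportional to the opposite side lengths: (15 : 17 : 8).
Normalizing by 15+17+8 = 40 gives (3/8, 17/40, 1/5).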